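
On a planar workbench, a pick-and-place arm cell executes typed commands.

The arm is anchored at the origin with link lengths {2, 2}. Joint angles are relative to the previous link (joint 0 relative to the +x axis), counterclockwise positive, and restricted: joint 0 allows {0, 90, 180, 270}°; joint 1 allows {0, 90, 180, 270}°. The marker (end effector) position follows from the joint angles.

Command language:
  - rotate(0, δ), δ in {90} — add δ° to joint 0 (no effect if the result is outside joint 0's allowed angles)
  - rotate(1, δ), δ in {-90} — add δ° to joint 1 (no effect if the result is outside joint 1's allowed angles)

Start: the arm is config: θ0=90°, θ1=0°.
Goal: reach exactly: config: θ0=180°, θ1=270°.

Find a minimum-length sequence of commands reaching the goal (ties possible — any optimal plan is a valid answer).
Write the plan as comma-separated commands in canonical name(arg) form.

t0: config: θ0=90°, θ1=0°
step 1 (rotate(0, 90)): config: θ0=180°, θ1=0°
step 2 (rotate(1, -90)): config: θ0=180°, θ1=270°
nothing shorter than 2 reaches the goal.

rotate(0, 90), rotate(1, -90)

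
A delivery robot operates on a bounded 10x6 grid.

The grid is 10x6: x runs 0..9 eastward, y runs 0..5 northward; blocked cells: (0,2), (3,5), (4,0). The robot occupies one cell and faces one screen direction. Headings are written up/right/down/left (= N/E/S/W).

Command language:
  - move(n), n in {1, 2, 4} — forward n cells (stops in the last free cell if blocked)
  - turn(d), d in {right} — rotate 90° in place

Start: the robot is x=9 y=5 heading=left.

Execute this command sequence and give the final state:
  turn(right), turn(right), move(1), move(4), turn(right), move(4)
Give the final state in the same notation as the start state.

x=9 y=1 heading=down

initial: x=9 y=5 heading=left
step 1 (turn(right)): x=9 y=5 heading=up
step 2 (turn(right)): x=9 y=5 heading=right
step 3 (move(1)): x=9 y=5 heading=right
step 4 (move(4)): x=9 y=5 heading=right
step 5 (turn(right)): x=9 y=5 heading=down
step 6 (move(4)): x=9 y=1 heading=down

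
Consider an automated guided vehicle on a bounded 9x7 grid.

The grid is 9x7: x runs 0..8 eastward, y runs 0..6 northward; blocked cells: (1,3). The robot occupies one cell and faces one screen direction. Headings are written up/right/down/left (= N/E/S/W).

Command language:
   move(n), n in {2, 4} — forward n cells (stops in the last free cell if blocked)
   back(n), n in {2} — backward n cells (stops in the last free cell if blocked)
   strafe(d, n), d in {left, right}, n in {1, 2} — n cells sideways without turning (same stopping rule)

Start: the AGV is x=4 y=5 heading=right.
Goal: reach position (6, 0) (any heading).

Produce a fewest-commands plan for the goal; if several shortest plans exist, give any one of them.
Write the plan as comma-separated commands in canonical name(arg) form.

strafe(right, 1), strafe(right, 2), strafe(right, 2), move(2)

begin: x=4 y=5 heading=right
1. strafe(right, 1) → x=4 y=4 heading=right
2. strafe(right, 2) → x=4 y=2 heading=right
3. strafe(right, 2) → x=4 y=0 heading=right
4. move(2) → x=6 y=0 heading=right
shorter routes all fall short; 4 is best.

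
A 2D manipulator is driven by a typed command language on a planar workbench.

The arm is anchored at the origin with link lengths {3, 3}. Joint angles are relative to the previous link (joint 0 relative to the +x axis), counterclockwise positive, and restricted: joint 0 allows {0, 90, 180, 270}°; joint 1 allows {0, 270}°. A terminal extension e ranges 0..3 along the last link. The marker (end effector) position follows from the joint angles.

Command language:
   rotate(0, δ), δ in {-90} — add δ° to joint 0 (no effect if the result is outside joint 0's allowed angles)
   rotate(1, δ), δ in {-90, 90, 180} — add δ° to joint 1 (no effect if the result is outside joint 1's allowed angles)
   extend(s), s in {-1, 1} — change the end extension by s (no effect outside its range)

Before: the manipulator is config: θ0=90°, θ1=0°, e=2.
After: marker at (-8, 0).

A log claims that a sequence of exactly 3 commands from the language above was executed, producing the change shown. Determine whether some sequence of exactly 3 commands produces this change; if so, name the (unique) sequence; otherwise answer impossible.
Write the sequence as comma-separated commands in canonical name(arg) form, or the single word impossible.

rotate(0, -90), rotate(0, -90), rotate(0, -90)

begin: config: θ0=90°, θ1=0°, e=2
1. rotate(0, -90) → config: θ0=0°, θ1=0°, e=2
2. rotate(0, -90) → config: θ0=270°, θ1=0°, e=2
3. rotate(0, -90) → config: θ0=180°, θ1=0°, e=2
no other 3-command option fits: unique.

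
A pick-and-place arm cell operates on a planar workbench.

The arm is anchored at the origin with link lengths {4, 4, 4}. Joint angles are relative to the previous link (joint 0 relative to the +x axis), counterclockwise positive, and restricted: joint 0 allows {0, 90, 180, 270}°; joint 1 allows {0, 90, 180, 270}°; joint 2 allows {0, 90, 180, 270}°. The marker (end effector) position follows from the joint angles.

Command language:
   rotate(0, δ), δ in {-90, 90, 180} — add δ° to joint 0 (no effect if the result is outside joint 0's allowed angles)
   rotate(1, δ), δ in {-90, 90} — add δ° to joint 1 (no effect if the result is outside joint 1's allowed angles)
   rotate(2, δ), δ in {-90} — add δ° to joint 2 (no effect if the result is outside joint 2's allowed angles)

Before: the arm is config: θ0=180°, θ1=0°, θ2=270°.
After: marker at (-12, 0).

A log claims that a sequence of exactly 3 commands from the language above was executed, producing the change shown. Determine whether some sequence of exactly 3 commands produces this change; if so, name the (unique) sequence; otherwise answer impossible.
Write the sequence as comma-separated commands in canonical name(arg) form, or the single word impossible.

rotate(2, -90), rotate(2, -90), rotate(2, -90)

start: config: θ0=180°, θ1=0°, θ2=270°
step 1 (rotate(2, -90)): config: θ0=180°, θ1=0°, θ2=180°
step 2 (rotate(2, -90)): config: θ0=180°, θ1=0°, θ2=90°
step 3 (rotate(2, -90)): config: θ0=180°, θ1=0°, θ2=0°
uniquely the one of 216 3-step routes that fits.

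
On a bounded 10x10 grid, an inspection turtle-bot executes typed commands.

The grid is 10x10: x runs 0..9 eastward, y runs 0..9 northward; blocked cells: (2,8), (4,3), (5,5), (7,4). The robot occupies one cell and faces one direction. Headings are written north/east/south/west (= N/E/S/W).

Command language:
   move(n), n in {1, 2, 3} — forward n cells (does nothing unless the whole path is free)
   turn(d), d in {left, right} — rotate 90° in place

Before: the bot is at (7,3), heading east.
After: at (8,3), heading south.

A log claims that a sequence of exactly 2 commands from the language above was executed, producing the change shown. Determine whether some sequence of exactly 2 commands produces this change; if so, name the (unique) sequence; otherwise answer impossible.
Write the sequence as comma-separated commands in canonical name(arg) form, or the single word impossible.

move(1), turn(right)

key: order matters: swapping move(1) and turn(right) lands elsewhere
t0: at (7,3), heading east
t=1 move(1) ⇒ at (8,3), heading east
t=2 turn(right) ⇒ at (8,3), heading south
no other 2-command option fits: unique.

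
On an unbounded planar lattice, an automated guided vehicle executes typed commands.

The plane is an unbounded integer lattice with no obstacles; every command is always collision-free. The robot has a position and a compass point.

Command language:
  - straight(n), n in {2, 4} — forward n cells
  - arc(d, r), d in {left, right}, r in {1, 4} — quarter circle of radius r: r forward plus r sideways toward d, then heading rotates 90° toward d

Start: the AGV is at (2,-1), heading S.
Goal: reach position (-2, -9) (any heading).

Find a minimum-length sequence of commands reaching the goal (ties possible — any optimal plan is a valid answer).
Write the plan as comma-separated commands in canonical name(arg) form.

begin: at (2,-1), heading S
1. straight(4) → at (2,-5), heading S
2. arc(right, 4) → at (-2,-9), heading W
nothing shorter than 2 reaches the goal.

straight(4), arc(right, 4)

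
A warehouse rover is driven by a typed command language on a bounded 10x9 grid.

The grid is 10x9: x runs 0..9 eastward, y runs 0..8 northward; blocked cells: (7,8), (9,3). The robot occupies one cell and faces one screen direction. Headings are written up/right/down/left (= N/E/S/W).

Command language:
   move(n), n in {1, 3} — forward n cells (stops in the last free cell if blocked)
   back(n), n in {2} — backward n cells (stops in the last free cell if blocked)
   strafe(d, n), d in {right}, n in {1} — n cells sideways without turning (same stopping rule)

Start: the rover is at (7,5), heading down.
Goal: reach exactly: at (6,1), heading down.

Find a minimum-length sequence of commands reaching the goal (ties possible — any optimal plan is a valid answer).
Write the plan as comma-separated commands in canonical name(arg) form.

from: at (7,5), heading down
[1] after move(1): at (7,4), heading down
[2] after strafe(right, 1): at (6,4), heading down
[3] after move(3): at (6,1), heading down
nothing shorter than 3 reaches the goal.

move(1), strafe(right, 1), move(3)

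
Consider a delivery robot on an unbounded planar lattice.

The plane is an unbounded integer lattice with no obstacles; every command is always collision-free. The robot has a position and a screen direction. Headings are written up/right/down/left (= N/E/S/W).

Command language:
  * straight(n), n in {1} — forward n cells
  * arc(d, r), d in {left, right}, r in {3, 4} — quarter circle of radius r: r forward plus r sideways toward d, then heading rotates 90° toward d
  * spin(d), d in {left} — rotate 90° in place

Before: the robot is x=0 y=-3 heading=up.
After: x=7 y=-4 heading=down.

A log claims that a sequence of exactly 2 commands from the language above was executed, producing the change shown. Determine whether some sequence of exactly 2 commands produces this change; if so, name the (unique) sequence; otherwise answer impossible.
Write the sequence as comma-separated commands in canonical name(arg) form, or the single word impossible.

arc(right, 3), arc(right, 4)

key: running arc(right, 4) before arc(right, 3) would end elsewhere — order is forced
t0: x=0 y=-3 heading=up
step 1 (arc(right, 3)): x=3 y=0 heading=right
step 2 (arc(right, 4)): x=7 y=-4 heading=down
uniquely the one of 36 2-step routes that fits.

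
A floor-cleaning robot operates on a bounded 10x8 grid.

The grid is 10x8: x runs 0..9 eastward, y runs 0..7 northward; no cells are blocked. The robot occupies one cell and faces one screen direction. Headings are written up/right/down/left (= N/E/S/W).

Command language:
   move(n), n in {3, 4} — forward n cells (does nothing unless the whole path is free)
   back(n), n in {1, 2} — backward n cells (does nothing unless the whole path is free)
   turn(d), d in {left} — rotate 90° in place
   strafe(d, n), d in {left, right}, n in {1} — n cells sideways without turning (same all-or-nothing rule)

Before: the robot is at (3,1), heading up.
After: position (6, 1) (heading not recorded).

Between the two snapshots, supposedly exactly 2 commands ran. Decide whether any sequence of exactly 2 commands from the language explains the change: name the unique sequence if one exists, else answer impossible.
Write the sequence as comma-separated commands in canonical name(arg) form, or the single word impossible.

impossible

checked all 2-command options: none fits.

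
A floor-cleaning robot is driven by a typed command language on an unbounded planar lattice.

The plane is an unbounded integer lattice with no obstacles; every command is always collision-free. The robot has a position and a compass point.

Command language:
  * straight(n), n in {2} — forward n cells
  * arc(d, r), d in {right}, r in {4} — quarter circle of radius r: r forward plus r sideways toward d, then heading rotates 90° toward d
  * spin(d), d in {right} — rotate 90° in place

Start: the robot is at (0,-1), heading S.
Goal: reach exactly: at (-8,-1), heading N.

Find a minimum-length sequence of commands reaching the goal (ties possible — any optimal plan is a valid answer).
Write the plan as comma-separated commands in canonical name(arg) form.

arc(right, 4), arc(right, 4)

start: at (0,-1), heading S
1. arc(right, 4) → at (-4,-5), heading W
2. arc(right, 4) → at (-8,-1), heading N
shorter routes all fall short; 2 is best.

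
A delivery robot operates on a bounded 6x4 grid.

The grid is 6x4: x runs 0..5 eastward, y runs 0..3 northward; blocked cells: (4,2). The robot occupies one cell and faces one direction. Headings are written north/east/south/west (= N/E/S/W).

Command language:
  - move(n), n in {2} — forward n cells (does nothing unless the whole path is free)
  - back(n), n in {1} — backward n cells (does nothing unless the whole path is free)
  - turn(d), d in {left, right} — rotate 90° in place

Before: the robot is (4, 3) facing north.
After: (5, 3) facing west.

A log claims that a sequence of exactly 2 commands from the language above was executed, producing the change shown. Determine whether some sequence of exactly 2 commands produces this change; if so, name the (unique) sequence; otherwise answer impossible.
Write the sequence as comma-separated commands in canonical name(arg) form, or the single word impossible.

key: running back(1) before turn(left) would end elsewhere — order is forced
t0: (4, 3) facing north
[1] after turn(left): (4, 3) facing west
[2] after back(1): (5, 3) facing west
all 16 alternatives checked — unique.

turn(left), back(1)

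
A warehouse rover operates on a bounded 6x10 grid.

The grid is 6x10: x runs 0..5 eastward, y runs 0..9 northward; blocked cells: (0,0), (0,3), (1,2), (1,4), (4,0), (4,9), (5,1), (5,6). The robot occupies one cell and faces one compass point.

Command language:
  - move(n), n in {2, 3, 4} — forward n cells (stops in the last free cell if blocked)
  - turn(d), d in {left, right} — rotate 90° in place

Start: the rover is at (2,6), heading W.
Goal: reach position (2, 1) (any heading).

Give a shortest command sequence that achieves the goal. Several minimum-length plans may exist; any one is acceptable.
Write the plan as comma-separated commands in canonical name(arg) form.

turn(left), move(3), move(2)

start: at (2,6), heading W
[1] after turn(left): at (2,6), heading S
[2] after move(3): at (2,3), heading S
[3] after move(2): at (2,1), heading S
shorter routes all fall short; 3 is best.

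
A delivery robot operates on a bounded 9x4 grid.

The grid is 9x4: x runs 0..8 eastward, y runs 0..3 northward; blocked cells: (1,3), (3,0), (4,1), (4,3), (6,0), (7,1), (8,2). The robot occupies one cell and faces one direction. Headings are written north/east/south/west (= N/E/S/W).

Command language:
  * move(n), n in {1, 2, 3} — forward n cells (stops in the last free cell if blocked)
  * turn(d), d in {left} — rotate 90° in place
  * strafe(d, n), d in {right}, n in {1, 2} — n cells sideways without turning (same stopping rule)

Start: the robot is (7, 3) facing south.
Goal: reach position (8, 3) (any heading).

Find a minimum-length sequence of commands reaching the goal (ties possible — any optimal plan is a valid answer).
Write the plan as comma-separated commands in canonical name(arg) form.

from: (7, 3) facing south
[1] after turn(left): (7, 3) facing east
[2] after move(1): (8, 3) facing east
minimal: 2 command(s), checked below 2.

turn(left), move(1)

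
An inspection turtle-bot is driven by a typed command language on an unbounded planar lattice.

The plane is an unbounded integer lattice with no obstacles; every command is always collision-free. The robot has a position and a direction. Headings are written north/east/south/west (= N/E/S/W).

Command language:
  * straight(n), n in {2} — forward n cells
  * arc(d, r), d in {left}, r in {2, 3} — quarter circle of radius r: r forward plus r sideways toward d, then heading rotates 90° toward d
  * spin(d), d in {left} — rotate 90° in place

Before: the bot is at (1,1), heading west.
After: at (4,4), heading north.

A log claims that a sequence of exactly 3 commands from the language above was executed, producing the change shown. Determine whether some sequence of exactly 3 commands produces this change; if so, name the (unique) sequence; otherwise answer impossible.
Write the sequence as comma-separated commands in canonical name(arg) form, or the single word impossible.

key: cell and facing (now N) both changed — the 3 commands mix motion and turning
initial: at (1,1), heading west
1. spin(left) → at (1,1), heading south
2. spin(left) → at (1,1), heading east
3. arc(left, 3) → at (4,4), heading north
no other 3-command option fits: unique.

spin(left), spin(left), arc(left, 3)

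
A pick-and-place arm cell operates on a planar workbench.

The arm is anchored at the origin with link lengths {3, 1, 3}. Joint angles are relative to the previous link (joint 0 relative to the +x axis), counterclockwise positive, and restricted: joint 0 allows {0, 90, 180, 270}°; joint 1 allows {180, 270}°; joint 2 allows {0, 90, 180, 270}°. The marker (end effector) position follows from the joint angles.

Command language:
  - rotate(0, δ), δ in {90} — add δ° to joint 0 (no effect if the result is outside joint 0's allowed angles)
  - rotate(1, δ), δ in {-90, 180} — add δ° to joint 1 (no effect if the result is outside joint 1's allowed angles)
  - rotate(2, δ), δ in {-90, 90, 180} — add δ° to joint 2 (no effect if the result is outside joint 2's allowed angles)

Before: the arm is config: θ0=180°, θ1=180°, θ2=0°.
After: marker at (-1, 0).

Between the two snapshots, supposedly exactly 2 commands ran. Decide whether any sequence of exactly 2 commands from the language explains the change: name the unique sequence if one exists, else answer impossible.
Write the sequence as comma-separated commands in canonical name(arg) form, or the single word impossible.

t0: config: θ0=180°, θ1=180°, θ2=0°
1. rotate(0, 90) → config: θ0=270°, θ1=180°, θ2=0°
2. rotate(0, 90) → config: θ0=0°, θ1=180°, θ2=0°
no rival 2-sequence matches.

rotate(0, 90), rotate(0, 90)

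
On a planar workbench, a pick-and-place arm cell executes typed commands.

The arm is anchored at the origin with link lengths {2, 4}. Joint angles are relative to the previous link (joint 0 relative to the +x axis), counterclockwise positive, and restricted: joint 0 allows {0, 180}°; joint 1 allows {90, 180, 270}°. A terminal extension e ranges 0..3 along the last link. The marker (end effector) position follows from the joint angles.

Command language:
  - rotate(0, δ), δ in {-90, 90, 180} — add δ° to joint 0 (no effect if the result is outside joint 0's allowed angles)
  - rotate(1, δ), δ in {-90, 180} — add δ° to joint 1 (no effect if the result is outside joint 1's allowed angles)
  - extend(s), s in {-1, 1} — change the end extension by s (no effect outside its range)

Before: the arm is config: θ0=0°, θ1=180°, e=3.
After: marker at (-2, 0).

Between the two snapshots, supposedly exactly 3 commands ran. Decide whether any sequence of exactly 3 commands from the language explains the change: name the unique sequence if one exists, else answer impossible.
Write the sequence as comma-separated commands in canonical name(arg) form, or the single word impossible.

start: config: θ0=0°, θ1=180°, e=3
[1] after extend(-1): config: θ0=0°, θ1=180°, e=2
[2] after extend(-1): config: θ0=0°, θ1=180°, e=1
[3] after extend(-1): config: θ0=0°, θ1=180°, e=0
all 343 alternatives checked — unique.

extend(-1), extend(-1), extend(-1)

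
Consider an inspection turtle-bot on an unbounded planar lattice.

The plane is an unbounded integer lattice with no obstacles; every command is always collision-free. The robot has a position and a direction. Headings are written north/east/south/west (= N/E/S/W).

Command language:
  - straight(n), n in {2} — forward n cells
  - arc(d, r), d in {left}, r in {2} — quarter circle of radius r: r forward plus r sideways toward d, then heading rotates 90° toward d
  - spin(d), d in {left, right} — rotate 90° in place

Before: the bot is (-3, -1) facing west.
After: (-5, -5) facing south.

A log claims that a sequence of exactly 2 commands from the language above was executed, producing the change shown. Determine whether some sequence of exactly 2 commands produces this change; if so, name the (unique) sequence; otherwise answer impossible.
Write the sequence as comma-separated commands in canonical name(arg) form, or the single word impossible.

key: position moved to (-5,-5) AND the heading swung to S — translation plus rotation needed
begin: (-3, -1) facing west
t=1 arc(left, 2) ⇒ (-5, -3) facing south
t=2 straight(2) ⇒ (-5, -5) facing south
no rival 2-sequence matches.

arc(left, 2), straight(2)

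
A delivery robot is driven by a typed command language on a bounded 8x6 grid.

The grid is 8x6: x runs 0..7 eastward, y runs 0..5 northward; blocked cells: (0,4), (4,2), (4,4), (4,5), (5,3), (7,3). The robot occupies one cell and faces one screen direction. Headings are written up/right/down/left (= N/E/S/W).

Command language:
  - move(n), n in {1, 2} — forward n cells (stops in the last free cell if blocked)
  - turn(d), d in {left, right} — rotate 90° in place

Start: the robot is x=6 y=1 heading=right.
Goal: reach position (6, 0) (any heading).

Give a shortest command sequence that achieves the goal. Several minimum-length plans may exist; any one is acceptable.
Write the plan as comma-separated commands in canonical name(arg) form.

from: x=6 y=1 heading=right
[1] after turn(right): x=6 y=1 heading=down
[2] after move(2): x=6 y=0 heading=down
nothing shorter than 2 reaches the goal.

turn(right), move(2)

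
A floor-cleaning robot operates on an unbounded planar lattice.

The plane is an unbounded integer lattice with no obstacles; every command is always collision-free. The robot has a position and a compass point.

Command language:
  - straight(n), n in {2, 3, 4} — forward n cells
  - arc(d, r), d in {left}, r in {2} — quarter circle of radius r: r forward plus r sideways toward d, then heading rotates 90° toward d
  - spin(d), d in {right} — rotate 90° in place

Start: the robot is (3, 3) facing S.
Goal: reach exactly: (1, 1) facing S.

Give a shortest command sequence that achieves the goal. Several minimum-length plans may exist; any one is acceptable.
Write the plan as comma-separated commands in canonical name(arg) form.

initial: (3, 3) facing S
1. spin(right) → (3, 3) facing W
2. arc(left, 2) → (1, 1) facing S
nothing shorter than 2 reaches the goal.

spin(right), arc(left, 2)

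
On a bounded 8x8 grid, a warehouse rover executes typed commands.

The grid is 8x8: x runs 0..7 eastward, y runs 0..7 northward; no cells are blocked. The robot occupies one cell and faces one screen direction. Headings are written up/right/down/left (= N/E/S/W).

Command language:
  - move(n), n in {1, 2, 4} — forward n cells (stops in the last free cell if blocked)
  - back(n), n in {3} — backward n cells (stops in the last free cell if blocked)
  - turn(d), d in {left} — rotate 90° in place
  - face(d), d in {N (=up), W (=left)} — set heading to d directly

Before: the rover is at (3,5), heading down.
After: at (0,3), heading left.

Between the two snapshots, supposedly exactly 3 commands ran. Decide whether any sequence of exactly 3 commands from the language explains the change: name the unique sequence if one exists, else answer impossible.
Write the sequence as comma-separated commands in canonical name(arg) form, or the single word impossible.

move(2), face(W), move(4)

key: cell and facing (now W) both changed — the 3 commands mix motion and turning
from: at (3,5), heading down
[1] after move(2): at (3,3), heading down
[2] after face(W): at (3,3), heading left
[3] after move(4): at (0,3), heading left
uniquely the one of 343 3-step routes that fits.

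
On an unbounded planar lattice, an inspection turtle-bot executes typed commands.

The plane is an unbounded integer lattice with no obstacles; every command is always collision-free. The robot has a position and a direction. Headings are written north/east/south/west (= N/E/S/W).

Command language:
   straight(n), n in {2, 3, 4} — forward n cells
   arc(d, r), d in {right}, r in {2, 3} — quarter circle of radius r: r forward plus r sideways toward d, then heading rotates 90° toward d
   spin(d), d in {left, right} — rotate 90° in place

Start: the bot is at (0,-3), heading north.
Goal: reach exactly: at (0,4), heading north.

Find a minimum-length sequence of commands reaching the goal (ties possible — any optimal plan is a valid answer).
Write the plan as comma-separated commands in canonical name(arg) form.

initial: at (0,-3), heading north
[1] after straight(3): at (0,0), heading north
[2] after straight(4): at (0,4), heading north
nothing shorter than 2 reaches the goal.

straight(3), straight(4)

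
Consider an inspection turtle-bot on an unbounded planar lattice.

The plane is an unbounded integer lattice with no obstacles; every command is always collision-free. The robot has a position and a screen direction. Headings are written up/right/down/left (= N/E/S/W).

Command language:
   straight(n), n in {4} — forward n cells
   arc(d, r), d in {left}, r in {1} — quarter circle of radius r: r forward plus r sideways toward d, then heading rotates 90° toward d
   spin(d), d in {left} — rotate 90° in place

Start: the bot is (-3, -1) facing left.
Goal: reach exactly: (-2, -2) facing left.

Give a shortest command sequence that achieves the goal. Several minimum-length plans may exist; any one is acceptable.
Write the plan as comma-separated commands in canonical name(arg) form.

from: (-3, -1) facing left
step 1 (spin(left)): (-3, -1) facing down
step 2 (arc(left, 1)): (-2, -2) facing right
step 3 (spin(left)): (-2, -2) facing up
step 4 (spin(left)): (-2, -2) facing left
no 3-step plan works, so 4 is optimal.

spin(left), arc(left, 1), spin(left), spin(left)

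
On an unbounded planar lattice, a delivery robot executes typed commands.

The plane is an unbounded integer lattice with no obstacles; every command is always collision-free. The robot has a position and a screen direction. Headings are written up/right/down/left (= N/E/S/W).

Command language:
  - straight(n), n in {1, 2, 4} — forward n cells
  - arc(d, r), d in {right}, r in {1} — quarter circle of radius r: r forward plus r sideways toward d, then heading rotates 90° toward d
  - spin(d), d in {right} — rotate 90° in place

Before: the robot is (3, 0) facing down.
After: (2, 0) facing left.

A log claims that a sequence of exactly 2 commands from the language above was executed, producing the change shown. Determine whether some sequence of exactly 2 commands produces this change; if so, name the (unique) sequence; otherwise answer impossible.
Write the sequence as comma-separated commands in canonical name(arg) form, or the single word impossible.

key: order matters: swapping spin(right) and straight(1) lands elsewhere
begin: (3, 0) facing down
t=1 spin(right) ⇒ (3, 0) facing left
t=2 straight(1) ⇒ (2, 0) facing left
no rival 2-sequence matches.

spin(right), straight(1)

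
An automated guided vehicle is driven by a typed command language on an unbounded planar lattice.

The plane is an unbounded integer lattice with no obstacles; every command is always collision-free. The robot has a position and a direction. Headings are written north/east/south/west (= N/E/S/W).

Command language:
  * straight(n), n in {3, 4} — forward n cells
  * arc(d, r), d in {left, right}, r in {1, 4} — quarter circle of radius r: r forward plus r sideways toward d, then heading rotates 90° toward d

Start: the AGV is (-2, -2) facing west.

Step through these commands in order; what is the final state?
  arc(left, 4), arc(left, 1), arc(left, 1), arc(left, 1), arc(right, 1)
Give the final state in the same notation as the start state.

t0: (-2, -2) facing west
t=1 arc(left, 4) ⇒ (-6, -6) facing south
t=2 arc(left, 1) ⇒ (-5, -7) facing east
t=3 arc(left, 1) ⇒ (-4, -6) facing north
t=4 arc(left, 1) ⇒ (-5, -5) facing west
t=5 arc(right, 1) ⇒ (-6, -4) facing north

(-6, -4) facing north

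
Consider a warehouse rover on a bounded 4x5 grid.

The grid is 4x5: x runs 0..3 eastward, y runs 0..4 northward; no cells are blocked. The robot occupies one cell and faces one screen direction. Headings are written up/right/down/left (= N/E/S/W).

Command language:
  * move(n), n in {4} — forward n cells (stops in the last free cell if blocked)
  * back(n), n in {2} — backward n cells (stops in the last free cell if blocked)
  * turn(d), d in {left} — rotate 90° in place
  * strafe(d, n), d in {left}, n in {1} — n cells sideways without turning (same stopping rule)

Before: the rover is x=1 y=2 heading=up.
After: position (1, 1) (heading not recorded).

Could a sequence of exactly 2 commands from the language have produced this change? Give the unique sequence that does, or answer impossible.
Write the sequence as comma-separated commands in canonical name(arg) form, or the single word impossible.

key: running strafe(left, 1) before turn(left) would end elsewhere — order is forced
initial: x=1 y=2 heading=up
step 1 (turn(left)): x=1 y=2 heading=left
step 2 (strafe(left, 1)): x=1 y=1 heading=left
all 16 alternatives checked — unique.

turn(left), strafe(left, 1)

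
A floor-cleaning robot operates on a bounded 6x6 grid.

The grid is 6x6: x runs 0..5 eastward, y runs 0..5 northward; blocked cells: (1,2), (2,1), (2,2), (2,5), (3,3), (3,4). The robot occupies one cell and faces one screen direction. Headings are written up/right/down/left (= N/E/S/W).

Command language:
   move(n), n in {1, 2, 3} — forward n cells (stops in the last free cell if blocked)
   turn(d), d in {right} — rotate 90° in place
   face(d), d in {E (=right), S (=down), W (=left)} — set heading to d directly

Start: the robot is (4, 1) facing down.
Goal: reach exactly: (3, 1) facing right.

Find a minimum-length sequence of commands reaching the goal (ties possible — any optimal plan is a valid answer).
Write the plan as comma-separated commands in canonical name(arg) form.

initial: (4, 1) facing down
1. turn(right) → (4, 1) facing left
2. move(2) → (3, 1) facing left
3. face(E) → (3, 1) facing right
minimal: 3 command(s), checked below 3.

turn(right), move(2), face(E)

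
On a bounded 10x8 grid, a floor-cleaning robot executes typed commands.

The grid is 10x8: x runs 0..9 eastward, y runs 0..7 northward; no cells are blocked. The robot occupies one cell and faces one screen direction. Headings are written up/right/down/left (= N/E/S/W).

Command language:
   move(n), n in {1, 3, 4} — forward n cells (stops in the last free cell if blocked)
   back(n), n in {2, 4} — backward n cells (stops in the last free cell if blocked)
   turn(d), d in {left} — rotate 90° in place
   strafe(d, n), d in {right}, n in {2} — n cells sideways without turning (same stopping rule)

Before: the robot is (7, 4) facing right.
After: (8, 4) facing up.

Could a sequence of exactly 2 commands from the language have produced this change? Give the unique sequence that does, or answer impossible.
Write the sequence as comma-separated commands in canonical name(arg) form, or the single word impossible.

key: order matters: swapping move(1) and turn(left) lands elsewhere
from: (7, 4) facing right
1. move(1) → (8, 4) facing right
2. turn(left) → (8, 4) facing up
all 49 alternatives checked — unique.

move(1), turn(left)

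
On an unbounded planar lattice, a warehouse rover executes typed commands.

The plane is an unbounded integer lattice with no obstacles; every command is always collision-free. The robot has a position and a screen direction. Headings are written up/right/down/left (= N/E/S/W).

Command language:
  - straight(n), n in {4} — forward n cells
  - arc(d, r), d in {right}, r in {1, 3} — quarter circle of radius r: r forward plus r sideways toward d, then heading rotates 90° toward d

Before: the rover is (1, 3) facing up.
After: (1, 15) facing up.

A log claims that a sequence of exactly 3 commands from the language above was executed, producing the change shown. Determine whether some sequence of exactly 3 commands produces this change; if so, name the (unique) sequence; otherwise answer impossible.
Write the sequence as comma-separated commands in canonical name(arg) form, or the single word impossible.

straight(4), straight(4), straight(4)

key: still facing N at the end — nothing in the sequence rotates
from: (1, 3) facing up
[1] after straight(4): (1, 7) facing up
[2] after straight(4): (1, 11) facing up
[3] after straight(4): (1, 15) facing up
uniquely the one of 27 3-step routes that fits.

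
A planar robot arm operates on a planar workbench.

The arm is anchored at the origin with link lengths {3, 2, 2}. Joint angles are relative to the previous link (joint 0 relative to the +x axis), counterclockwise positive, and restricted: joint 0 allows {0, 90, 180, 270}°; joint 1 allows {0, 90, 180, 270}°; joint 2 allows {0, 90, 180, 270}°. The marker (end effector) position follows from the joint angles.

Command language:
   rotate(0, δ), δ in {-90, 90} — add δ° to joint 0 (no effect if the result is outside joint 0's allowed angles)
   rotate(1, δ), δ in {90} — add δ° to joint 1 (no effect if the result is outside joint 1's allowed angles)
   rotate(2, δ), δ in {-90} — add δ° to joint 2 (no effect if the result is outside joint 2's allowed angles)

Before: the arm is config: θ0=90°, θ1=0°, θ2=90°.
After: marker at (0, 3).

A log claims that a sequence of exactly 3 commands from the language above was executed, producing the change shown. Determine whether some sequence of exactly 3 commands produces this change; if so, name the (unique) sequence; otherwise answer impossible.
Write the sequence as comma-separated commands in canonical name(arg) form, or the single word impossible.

rotate(2, -90), rotate(2, -90), rotate(2, -90)

from: config: θ0=90°, θ1=0°, θ2=90°
1. rotate(2, -90) → config: θ0=90°, θ1=0°, θ2=0°
2. rotate(2, -90) → config: θ0=90°, θ1=0°, θ2=270°
3. rotate(2, -90) → config: θ0=90°, θ1=0°, θ2=180°
no other 3-command option fits: unique.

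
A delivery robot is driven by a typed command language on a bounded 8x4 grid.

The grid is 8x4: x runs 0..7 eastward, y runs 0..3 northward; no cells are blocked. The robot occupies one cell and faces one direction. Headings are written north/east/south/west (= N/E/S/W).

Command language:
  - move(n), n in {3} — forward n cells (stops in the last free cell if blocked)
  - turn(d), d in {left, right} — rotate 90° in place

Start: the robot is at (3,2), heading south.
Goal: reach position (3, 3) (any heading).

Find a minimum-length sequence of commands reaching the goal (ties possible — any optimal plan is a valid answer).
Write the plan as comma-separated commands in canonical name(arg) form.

turn(left), turn(left), move(3)

begin: at (3,2), heading south
[1] after turn(left): at (3,2), heading east
[2] after turn(left): at (3,2), heading north
[3] after move(3): at (3,3), heading north
minimal: 3 command(s), checked below 3.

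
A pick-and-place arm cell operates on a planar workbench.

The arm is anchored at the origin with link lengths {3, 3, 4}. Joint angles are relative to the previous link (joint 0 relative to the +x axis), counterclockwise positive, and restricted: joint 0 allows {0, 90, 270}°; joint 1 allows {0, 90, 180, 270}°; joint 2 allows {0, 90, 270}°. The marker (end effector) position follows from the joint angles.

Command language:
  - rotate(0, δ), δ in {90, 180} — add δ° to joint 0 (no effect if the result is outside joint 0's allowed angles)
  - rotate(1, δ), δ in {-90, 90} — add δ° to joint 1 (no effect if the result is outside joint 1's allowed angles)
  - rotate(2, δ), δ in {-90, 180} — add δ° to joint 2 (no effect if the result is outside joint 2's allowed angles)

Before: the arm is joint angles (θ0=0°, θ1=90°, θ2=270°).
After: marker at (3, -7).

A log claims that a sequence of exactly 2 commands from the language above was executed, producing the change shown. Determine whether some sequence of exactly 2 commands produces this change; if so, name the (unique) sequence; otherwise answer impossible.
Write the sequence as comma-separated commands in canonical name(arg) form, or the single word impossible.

rotate(0, 90), rotate(0, 180)

key: running rotate(0, 180) before rotate(0, 90) would end elsewhere — order is forced
start: joint angles (θ0=0°, θ1=90°, θ2=270°)
[1] after rotate(0, 90): joint angles (θ0=90°, θ1=90°, θ2=270°)
[2] after rotate(0, 180): joint angles (θ0=270°, θ1=90°, θ2=270°)
no rival 2-sequence matches.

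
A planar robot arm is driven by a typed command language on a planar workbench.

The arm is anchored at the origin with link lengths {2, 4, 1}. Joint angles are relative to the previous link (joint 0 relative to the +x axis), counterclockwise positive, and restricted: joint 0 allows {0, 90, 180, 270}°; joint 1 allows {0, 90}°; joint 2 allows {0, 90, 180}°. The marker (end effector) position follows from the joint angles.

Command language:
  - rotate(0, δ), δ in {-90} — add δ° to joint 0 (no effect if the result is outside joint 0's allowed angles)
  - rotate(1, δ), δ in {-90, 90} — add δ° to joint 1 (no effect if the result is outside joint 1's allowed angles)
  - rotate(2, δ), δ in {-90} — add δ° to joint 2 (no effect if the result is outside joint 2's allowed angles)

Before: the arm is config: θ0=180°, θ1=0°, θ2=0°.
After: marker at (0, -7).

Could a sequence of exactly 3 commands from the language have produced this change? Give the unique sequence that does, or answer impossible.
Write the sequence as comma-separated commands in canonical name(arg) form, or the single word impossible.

begin: config: θ0=180°, θ1=0°, θ2=0°
1. rotate(0, -90) → config: θ0=90°, θ1=0°, θ2=0°
2. rotate(0, -90) → config: θ0=0°, θ1=0°, θ2=0°
3. rotate(0, -90) → config: θ0=270°, θ1=0°, θ2=0°
no other 3-command option fits: unique.

rotate(0, -90), rotate(0, -90), rotate(0, -90)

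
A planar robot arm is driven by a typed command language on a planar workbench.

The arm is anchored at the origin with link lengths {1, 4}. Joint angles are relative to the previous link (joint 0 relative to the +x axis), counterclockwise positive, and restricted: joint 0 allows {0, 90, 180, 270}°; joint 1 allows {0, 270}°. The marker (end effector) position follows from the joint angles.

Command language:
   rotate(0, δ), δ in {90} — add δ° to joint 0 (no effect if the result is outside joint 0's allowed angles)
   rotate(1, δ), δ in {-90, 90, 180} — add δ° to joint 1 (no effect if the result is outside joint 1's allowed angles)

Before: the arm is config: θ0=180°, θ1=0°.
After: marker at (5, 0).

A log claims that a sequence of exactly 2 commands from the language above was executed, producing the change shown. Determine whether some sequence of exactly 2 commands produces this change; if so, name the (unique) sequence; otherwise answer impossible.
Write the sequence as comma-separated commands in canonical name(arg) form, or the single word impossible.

start: config: θ0=180°, θ1=0°
step 1 (rotate(0, 90)): config: θ0=270°, θ1=0°
step 2 (rotate(0, 90)): config: θ0=0°, θ1=0°
no other 2-command option fits: unique.

rotate(0, 90), rotate(0, 90)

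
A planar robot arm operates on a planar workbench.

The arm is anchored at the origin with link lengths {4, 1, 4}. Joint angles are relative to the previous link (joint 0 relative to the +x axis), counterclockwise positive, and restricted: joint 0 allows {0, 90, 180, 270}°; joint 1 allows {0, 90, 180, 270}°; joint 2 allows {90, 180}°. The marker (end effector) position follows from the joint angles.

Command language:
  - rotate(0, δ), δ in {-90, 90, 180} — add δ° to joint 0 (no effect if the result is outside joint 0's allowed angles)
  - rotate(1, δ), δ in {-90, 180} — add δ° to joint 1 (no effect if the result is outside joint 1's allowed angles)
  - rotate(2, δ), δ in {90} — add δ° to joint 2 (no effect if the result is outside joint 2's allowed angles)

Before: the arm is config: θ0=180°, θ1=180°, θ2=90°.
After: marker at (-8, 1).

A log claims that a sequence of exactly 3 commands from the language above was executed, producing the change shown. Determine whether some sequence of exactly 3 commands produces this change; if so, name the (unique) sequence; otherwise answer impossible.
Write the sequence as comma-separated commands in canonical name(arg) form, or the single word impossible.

rotate(1, -90), rotate(1, -90), rotate(1, -90)

from: config: θ0=180°, θ1=180°, θ2=90°
1. rotate(1, -90) → config: θ0=180°, θ1=90°, θ2=90°
2. rotate(1, -90) → config: θ0=180°, θ1=0°, θ2=90°
3. rotate(1, -90) → config: θ0=180°, θ1=270°, θ2=90°
no other 3-command option fits: unique.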